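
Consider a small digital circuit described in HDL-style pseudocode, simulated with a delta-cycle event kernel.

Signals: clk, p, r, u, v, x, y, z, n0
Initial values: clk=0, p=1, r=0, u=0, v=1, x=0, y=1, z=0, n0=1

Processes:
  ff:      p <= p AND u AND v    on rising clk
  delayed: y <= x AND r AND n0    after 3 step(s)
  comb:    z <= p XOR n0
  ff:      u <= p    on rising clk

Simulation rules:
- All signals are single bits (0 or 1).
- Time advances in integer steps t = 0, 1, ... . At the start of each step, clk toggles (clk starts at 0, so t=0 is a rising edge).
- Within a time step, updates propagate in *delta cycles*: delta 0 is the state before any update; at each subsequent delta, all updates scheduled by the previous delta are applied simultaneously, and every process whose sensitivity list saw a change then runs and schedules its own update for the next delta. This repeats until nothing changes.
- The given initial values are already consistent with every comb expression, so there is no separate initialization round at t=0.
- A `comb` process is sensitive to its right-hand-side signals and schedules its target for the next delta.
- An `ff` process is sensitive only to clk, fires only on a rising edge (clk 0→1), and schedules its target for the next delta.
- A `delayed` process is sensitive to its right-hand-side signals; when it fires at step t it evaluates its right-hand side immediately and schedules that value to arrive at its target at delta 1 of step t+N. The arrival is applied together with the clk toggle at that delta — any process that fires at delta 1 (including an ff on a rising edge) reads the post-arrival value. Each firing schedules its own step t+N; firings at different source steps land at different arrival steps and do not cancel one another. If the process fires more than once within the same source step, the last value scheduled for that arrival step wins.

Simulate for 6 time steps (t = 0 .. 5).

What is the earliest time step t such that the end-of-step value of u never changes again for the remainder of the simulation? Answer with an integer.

2

[bits: x,p,r,n0,u,y,v,clk,z]
t=0: Δ0=010101100 Δ1=010101110 Δ2=000111110 Δ3=000111111 | 3Δ
t=1: Δ0=000111111 Δ1=000111101 | 1Δ
t=2: Δ0=000111101 Δ1=000111111 Δ2=000101111 | 2Δ
t=3: Δ0=000101111 Δ1=000101101 | 1Δ
t=4: Δ0=000101101 Δ1=000101111 | 1Δ
t=5: Δ0=000101111 Δ1=000101101 | 1Δ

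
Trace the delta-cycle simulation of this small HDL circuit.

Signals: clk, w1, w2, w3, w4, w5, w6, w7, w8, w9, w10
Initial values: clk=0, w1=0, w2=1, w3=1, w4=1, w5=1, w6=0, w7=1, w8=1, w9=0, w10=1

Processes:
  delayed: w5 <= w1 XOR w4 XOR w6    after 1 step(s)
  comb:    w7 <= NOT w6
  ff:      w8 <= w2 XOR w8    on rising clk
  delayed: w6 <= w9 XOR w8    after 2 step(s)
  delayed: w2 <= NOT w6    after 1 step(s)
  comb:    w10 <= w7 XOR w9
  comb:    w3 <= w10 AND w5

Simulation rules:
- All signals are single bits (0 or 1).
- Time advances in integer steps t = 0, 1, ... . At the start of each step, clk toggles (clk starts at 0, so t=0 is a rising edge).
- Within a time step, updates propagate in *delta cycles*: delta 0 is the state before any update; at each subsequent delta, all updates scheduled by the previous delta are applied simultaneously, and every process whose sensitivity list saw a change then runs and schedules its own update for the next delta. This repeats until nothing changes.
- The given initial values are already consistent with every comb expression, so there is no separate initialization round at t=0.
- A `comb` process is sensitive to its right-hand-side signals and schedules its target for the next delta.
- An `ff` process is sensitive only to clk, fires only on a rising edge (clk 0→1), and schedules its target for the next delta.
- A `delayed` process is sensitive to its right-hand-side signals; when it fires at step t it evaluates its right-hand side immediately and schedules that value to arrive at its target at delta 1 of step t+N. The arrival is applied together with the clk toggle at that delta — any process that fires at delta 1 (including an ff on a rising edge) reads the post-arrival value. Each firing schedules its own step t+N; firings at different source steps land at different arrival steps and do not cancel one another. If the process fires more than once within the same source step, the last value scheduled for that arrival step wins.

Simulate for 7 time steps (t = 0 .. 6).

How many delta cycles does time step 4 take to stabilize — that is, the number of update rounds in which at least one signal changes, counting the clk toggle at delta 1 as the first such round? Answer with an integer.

t0.Δ0 w6=0 clk=0 w8=1 w10=1 w7=1 w5=1 w4=1 w2=1 w9=0 w1=0 w3=1
t0.Δ1 w6=0 clk=1 w8=1 w10=1 w7=1 w5=1 w4=1 w2=1 w9=0 w1=0 w3=1
t0.Δ2 w6=0 clk=1 w8=0 w10=1 w7=1 w5=1 w4=1 w2=1 w9=0 w1=0 w3=1
t1.Δ0 w6=0 clk=1 w8=0 w10=1 w7=1 w5=1 w4=1 w2=1 w9=0 w1=0 w3=1
t1.Δ1 w6=0 clk=0 w8=0 w10=1 w7=1 w5=1 w4=1 w2=1 w9=0 w1=0 w3=1
t2.Δ0 w6=0 clk=0 w8=0 w10=1 w7=1 w5=1 w4=1 w2=1 w9=0 w1=0 w3=1
t2.Δ1 w6=0 clk=1 w8=0 w10=1 w7=1 w5=1 w4=1 w2=1 w9=0 w1=0 w3=1
t2.Δ2 w6=0 clk=1 w8=1 w10=1 w7=1 w5=1 w4=1 w2=1 w9=0 w1=0 w3=1
t3.Δ0 w6=0 clk=1 w8=1 w10=1 w7=1 w5=1 w4=1 w2=1 w9=0 w1=0 w3=1
t3.Δ1 w6=0 clk=0 w8=1 w10=1 w7=1 w5=1 w4=1 w2=1 w9=0 w1=0 w3=1
t4.Δ0 w6=0 clk=0 w8=1 w10=1 w7=1 w5=1 w4=1 w2=1 w9=0 w1=0 w3=1
t4.Δ1 w6=1 clk=1 w8=1 w10=1 w7=1 w5=1 w4=1 w2=1 w9=0 w1=0 w3=1
t4.Δ2 w6=1 clk=1 w8=0 w10=1 w7=0 w5=1 w4=1 w2=1 w9=0 w1=0 w3=1
t4.Δ3 w6=1 clk=1 w8=0 w10=0 w7=0 w5=1 w4=1 w2=1 w9=0 w1=0 w3=1
t4.Δ4 w6=1 clk=1 w8=0 w10=0 w7=0 w5=1 w4=1 w2=1 w9=0 w1=0 w3=0
t5.Δ0 w6=1 clk=1 w8=0 w10=0 w7=0 w5=1 w4=1 w2=1 w9=0 w1=0 w3=0
t5.Δ1 w6=1 clk=0 w8=0 w10=0 w7=0 w5=0 w4=1 w2=0 w9=0 w1=0 w3=0
t6.Δ0 w6=1 clk=0 w8=0 w10=0 w7=0 w5=0 w4=1 w2=0 w9=0 w1=0 w3=0
t6.Δ1 w6=0 clk=1 w8=0 w10=0 w7=0 w5=0 w4=1 w2=0 w9=0 w1=0 w3=0
t6.Δ2 w6=0 clk=1 w8=0 w10=0 w7=1 w5=0 w4=1 w2=0 w9=0 w1=0 w3=0
t6.Δ3 w6=0 clk=1 w8=0 w10=1 w7=1 w5=0 w4=1 w2=0 w9=0 w1=0 w3=0

4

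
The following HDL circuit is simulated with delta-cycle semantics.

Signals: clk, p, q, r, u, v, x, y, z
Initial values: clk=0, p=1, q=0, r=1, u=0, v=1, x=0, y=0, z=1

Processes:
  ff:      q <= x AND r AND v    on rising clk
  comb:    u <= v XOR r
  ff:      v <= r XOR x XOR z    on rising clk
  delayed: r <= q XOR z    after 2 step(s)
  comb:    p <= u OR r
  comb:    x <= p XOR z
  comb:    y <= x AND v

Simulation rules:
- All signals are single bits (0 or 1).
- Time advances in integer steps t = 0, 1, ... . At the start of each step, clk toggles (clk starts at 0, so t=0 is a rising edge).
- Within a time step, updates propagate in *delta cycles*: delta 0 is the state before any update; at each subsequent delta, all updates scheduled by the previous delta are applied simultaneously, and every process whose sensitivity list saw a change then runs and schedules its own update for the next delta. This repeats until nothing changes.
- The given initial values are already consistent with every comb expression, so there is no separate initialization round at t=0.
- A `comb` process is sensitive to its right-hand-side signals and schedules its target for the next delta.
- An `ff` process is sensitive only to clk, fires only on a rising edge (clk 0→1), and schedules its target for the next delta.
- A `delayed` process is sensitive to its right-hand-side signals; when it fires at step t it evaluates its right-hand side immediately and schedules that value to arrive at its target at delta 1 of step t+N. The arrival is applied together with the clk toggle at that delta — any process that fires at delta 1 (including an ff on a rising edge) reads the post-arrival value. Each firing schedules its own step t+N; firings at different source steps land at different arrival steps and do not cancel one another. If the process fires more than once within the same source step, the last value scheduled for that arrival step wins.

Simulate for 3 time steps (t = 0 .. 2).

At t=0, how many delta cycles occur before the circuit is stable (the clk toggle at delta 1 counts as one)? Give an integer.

t0.Δ0 z=1 v=1 x=0 r=1 p=1 clk=0 q=0 u=0 y=0
t0.Δ1 z=1 v=1 x=0 r=1 p=1 clk=1 q=0 u=0 y=0
t0.Δ2 z=1 v=0 x=0 r=1 p=1 clk=1 q=0 u=0 y=0
t0.Δ3 z=1 v=0 x=0 r=1 p=1 clk=1 q=0 u=1 y=0
t1.Δ0 z=1 v=0 x=0 r=1 p=1 clk=1 q=0 u=1 y=0
t1.Δ1 z=1 v=0 x=0 r=1 p=1 clk=0 q=0 u=1 y=0
t2.Δ0 z=1 v=0 x=0 r=1 p=1 clk=0 q=0 u=1 y=0
t2.Δ1 z=1 v=0 x=0 r=1 p=1 clk=1 q=0 u=1 y=0

3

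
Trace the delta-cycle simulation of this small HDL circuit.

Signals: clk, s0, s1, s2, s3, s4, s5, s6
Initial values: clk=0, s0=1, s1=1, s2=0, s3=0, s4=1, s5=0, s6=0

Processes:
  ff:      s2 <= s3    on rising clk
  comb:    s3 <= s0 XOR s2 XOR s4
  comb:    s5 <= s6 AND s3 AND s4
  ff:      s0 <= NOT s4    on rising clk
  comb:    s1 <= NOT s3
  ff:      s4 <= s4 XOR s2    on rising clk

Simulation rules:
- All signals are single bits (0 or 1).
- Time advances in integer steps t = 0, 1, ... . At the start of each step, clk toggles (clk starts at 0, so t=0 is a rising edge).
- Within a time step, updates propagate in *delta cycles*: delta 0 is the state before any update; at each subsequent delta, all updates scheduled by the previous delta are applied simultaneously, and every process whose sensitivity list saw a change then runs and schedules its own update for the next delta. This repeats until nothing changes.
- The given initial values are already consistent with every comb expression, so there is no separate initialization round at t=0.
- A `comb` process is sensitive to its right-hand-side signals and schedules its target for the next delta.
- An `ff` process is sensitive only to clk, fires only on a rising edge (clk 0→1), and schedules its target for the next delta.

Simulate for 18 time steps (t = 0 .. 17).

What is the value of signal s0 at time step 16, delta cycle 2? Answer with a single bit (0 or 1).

0

[bits: s5,s3,s4,s0,s2,s1,s6,clk]
t=0: Δ0=00110100 Δ1=00110101 Δ2=00100101 Δ3=01100101 Δ4=01100001 | 4Δ
t=1: Δ0=01100001 Δ1=01100000 | 1Δ
t=2: Δ0=01100000 Δ1=01100001 Δ2=01101001 Δ3=00101001 Δ4=00101101 | 4Δ
t=3: Δ0=00101101 Δ1=00101100 | 1Δ
t=4: Δ0=00101100 Δ1=00101101 Δ2=00000101 | 2Δ
t=5: Δ0=00000101 Δ1=00000100 | 1Δ
t=6: Δ0=00000100 Δ1=00000101 Δ2=00010101 Δ3=01010101 Δ4=01010001 | 4Δ
t=7: Δ0=01010001 Δ1=01010000 | 1Δ
t=8: Δ0=01010000 Δ1=01010001 Δ2=01011001 Δ3=00011001 Δ4=00011101 | 4Δ
t=9: Δ0=00011101 Δ1=00011100 | 1Δ
t=10: Δ0=00011100 Δ1=00011101 Δ2=00110101 | 2Δ
t=11: Δ0=00110101 Δ1=00110100 | 1Δ
t=12: Δ0=00110100 Δ1=00110101 Δ2=00100101 Δ3=01100101 Δ4=01100001 | 4Δ
t=13: Δ0=01100001 Δ1=01100000 | 1Δ
t=14: Δ0=01100000 Δ1=01100001 Δ2=01101001 Δ3=00101001 Δ4=00101101 | 4Δ
t=15: Δ0=00101101 Δ1=00101100 | 1Δ
t=16: Δ0=00101100 Δ1=00101101 Δ2=00000101 | 2Δ
t=17: Δ0=00000101 Δ1=00000100 | 1Δ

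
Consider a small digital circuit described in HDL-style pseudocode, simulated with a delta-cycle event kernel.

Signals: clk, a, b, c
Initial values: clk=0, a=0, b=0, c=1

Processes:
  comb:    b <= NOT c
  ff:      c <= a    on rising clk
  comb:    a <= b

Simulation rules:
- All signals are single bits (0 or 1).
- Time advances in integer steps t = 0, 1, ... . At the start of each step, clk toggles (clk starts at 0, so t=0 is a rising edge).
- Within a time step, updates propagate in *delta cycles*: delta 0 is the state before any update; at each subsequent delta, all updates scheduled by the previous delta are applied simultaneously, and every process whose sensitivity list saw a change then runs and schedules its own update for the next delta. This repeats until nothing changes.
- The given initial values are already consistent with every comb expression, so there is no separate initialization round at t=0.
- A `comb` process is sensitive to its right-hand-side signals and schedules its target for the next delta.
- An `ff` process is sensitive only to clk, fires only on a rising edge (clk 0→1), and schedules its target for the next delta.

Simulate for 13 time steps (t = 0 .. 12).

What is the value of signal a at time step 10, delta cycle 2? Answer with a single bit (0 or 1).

t0.Δ0 c=1 clk=0 a=0 b=0
t0.Δ1 c=1 clk=1 a=0 b=0
t0.Δ2 c=0 clk=1 a=0 b=0
t0.Δ3 c=0 clk=1 a=0 b=1
t0.Δ4 c=0 clk=1 a=1 b=1
t1.Δ0 c=0 clk=1 a=1 b=1
t1.Δ1 c=0 clk=0 a=1 b=1
t2.Δ0 c=0 clk=0 a=1 b=1
t2.Δ1 c=0 clk=1 a=1 b=1
t2.Δ2 c=1 clk=1 a=1 b=1
t2.Δ3 c=1 clk=1 a=1 b=0
t2.Δ4 c=1 clk=1 a=0 b=0
t3.Δ0 c=1 clk=1 a=0 b=0
t3.Δ1 c=1 clk=0 a=0 b=0
t4.Δ0 c=1 clk=0 a=0 b=0
t4.Δ1 c=1 clk=1 a=0 b=0
t4.Δ2 c=0 clk=1 a=0 b=0
t4.Δ3 c=0 clk=1 a=0 b=1
t4.Δ4 c=0 clk=1 a=1 b=1
t5.Δ0 c=0 clk=1 a=1 b=1
t5.Δ1 c=0 clk=0 a=1 b=1
t6.Δ0 c=0 clk=0 a=1 b=1
t6.Δ1 c=0 clk=1 a=1 b=1
t6.Δ2 c=1 clk=1 a=1 b=1
t6.Δ3 c=1 clk=1 a=1 b=0
t6.Δ4 c=1 clk=1 a=0 b=0
t7.Δ0 c=1 clk=1 a=0 b=0
t7.Δ1 c=1 clk=0 a=0 b=0
t8.Δ0 c=1 clk=0 a=0 b=0
t8.Δ1 c=1 clk=1 a=0 b=0
t8.Δ2 c=0 clk=1 a=0 b=0
t8.Δ3 c=0 clk=1 a=0 b=1
t8.Δ4 c=0 clk=1 a=1 b=1
t9.Δ0 c=0 clk=1 a=1 b=1
t9.Δ1 c=0 clk=0 a=1 b=1
t10.Δ0 c=0 clk=0 a=1 b=1
t10.Δ1 c=0 clk=1 a=1 b=1
t10.Δ2 c=1 clk=1 a=1 b=1
t10.Δ3 c=1 clk=1 a=1 b=0
t10.Δ4 c=1 clk=1 a=0 b=0
t11.Δ0 c=1 clk=1 a=0 b=0
t11.Δ1 c=1 clk=0 a=0 b=0
t12.Δ0 c=1 clk=0 a=0 b=0
t12.Δ1 c=1 clk=1 a=0 b=0
t12.Δ2 c=0 clk=1 a=0 b=0
t12.Δ3 c=0 clk=1 a=0 b=1
t12.Δ4 c=0 clk=1 a=1 b=1

1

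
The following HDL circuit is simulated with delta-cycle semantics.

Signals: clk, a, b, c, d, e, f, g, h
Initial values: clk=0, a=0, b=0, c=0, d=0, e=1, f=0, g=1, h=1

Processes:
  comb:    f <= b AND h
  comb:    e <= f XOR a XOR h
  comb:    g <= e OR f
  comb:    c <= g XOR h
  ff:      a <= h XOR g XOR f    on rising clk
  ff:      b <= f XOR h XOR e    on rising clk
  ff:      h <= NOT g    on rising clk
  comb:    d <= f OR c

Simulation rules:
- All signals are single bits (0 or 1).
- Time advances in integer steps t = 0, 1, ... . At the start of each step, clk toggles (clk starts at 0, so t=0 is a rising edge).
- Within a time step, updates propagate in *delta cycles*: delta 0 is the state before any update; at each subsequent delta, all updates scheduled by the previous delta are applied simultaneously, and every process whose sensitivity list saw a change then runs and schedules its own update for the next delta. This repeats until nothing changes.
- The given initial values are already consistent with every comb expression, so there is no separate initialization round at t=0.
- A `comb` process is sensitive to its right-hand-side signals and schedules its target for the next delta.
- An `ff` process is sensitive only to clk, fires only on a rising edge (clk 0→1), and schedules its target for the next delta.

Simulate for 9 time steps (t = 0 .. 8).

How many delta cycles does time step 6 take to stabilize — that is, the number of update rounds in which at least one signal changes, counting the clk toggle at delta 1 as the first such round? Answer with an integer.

t0.Δ0 b=0 a=0 c=0 h=1 f=0 clk=0 e=1 g=1 d=0
t0.Δ1 b=0 a=0 c=0 h=1 f=0 clk=1 e=1 g=1 d=0
t0.Δ2 b=0 a=0 c=0 h=0 f=0 clk=1 e=1 g=1 d=0
t0.Δ3 b=0 a=0 c=1 h=0 f=0 clk=1 e=0 g=1 d=0
t0.Δ4 b=0 a=0 c=1 h=0 f=0 clk=1 e=0 g=0 d=1
t0.Δ5 b=0 a=0 c=0 h=0 f=0 clk=1 e=0 g=0 d=1
t0.Δ6 b=0 a=0 c=0 h=0 f=0 clk=1 e=0 g=0 d=0
t1.Δ0 b=0 a=0 c=0 h=0 f=0 clk=1 e=0 g=0 d=0
t1.Δ1 b=0 a=0 c=0 h=0 f=0 clk=0 e=0 g=0 d=0
t2.Δ0 b=0 a=0 c=0 h=0 f=0 clk=0 e=0 g=0 d=0
t2.Δ1 b=0 a=0 c=0 h=0 f=0 clk=1 e=0 g=0 d=0
t2.Δ2 b=0 a=0 c=0 h=1 f=0 clk=1 e=0 g=0 d=0
t2.Δ3 b=0 a=0 c=1 h=1 f=0 clk=1 e=1 g=0 d=0
t2.Δ4 b=0 a=0 c=1 h=1 f=0 clk=1 e=1 g=1 d=1
t2.Δ5 b=0 a=0 c=0 h=1 f=0 clk=1 e=1 g=1 d=1
t2.Δ6 b=0 a=0 c=0 h=1 f=0 clk=1 e=1 g=1 d=0
t3.Δ0 b=0 a=0 c=0 h=1 f=0 clk=1 e=1 g=1 d=0
t3.Δ1 b=0 a=0 c=0 h=1 f=0 clk=0 e=1 g=1 d=0
t4.Δ0 b=0 a=0 c=0 h=1 f=0 clk=0 e=1 g=1 d=0
t4.Δ1 b=0 a=0 c=0 h=1 f=0 clk=1 e=1 g=1 d=0
t4.Δ2 b=0 a=0 c=0 h=0 f=0 clk=1 e=1 g=1 d=0
t4.Δ3 b=0 a=0 c=1 h=0 f=0 clk=1 e=0 g=1 d=0
t4.Δ4 b=0 a=0 c=1 h=0 f=0 clk=1 e=0 g=0 d=1
t4.Δ5 b=0 a=0 c=0 h=0 f=0 clk=1 e=0 g=0 d=1
t4.Δ6 b=0 a=0 c=0 h=0 f=0 clk=1 e=0 g=0 d=0
t5.Δ0 b=0 a=0 c=0 h=0 f=0 clk=1 e=0 g=0 d=0
t5.Δ1 b=0 a=0 c=0 h=0 f=0 clk=0 e=0 g=0 d=0
t6.Δ0 b=0 a=0 c=0 h=0 f=0 clk=0 e=0 g=0 d=0
t6.Δ1 b=0 a=0 c=0 h=0 f=0 clk=1 e=0 g=0 d=0
t6.Δ2 b=0 a=0 c=0 h=1 f=0 clk=1 e=0 g=0 d=0
t6.Δ3 b=0 a=0 c=1 h=1 f=0 clk=1 e=1 g=0 d=0
t6.Δ4 b=0 a=0 c=1 h=1 f=0 clk=1 e=1 g=1 d=1
t6.Δ5 b=0 a=0 c=0 h=1 f=0 clk=1 e=1 g=1 d=1
t6.Δ6 b=0 a=0 c=0 h=1 f=0 clk=1 e=1 g=1 d=0
t7.Δ0 b=0 a=0 c=0 h=1 f=0 clk=1 e=1 g=1 d=0
t7.Δ1 b=0 a=0 c=0 h=1 f=0 clk=0 e=1 g=1 d=0
t8.Δ0 b=0 a=0 c=0 h=1 f=0 clk=0 e=1 g=1 d=0
t8.Δ1 b=0 a=0 c=0 h=1 f=0 clk=1 e=1 g=1 d=0
t8.Δ2 b=0 a=0 c=0 h=0 f=0 clk=1 e=1 g=1 d=0
t8.Δ3 b=0 a=0 c=1 h=0 f=0 clk=1 e=0 g=1 d=0
t8.Δ4 b=0 a=0 c=1 h=0 f=0 clk=1 e=0 g=0 d=1
t8.Δ5 b=0 a=0 c=0 h=0 f=0 clk=1 e=0 g=0 d=1
t8.Δ6 b=0 a=0 c=0 h=0 f=0 clk=1 e=0 g=0 d=0

6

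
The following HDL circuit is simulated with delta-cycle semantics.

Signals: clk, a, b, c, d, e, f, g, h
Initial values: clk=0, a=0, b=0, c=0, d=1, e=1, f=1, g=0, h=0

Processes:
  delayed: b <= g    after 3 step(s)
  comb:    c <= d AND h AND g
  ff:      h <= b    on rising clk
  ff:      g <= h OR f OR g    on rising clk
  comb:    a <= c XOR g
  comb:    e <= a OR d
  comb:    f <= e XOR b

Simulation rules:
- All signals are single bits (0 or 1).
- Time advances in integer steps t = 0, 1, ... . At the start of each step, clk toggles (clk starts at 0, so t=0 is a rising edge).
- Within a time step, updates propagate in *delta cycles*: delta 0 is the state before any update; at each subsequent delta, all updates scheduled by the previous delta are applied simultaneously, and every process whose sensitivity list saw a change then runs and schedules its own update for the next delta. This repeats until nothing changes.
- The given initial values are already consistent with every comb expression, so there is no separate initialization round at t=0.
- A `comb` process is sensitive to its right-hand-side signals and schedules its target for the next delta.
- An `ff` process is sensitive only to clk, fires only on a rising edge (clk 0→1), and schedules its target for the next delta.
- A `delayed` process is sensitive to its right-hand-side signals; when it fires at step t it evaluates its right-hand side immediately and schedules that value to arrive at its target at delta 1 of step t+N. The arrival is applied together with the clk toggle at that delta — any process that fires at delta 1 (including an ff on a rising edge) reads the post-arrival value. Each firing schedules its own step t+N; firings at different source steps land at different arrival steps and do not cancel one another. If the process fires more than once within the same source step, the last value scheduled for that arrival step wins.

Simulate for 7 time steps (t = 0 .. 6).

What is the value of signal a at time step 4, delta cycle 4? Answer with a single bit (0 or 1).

0

t0.Δ0 e=1 g=0 a=0 h=0 c=0 clk=0 b=0 f=1 d=1
t0.Δ1 e=1 g=0 a=0 h=0 c=0 clk=1 b=0 f=1 d=1
t0.Δ2 e=1 g=1 a=0 h=0 c=0 clk=1 b=0 f=1 d=1
t0.Δ3 e=1 g=1 a=1 h=0 c=0 clk=1 b=0 f=1 d=1
t1.Δ0 e=1 g=1 a=1 h=0 c=0 clk=1 b=0 f=1 d=1
t1.Δ1 e=1 g=1 a=1 h=0 c=0 clk=0 b=0 f=1 d=1
t2.Δ0 e=1 g=1 a=1 h=0 c=0 clk=0 b=0 f=1 d=1
t2.Δ1 e=1 g=1 a=1 h=0 c=0 clk=1 b=0 f=1 d=1
t3.Δ0 e=1 g=1 a=1 h=0 c=0 clk=1 b=0 f=1 d=1
t3.Δ1 e=1 g=1 a=1 h=0 c=0 clk=0 b=1 f=1 d=1
t3.Δ2 e=1 g=1 a=1 h=0 c=0 clk=0 b=1 f=0 d=1
t4.Δ0 e=1 g=1 a=1 h=0 c=0 clk=0 b=1 f=0 d=1
t4.Δ1 e=1 g=1 a=1 h=0 c=0 clk=1 b=1 f=0 d=1
t4.Δ2 e=1 g=1 a=1 h=1 c=0 clk=1 b=1 f=0 d=1
t4.Δ3 e=1 g=1 a=1 h=1 c=1 clk=1 b=1 f=0 d=1
t4.Δ4 e=1 g=1 a=0 h=1 c=1 clk=1 b=1 f=0 d=1
t5.Δ0 e=1 g=1 a=0 h=1 c=1 clk=1 b=1 f=0 d=1
t5.Δ1 e=1 g=1 a=0 h=1 c=1 clk=0 b=1 f=0 d=1
t6.Δ0 e=1 g=1 a=0 h=1 c=1 clk=0 b=1 f=0 d=1
t6.Δ1 e=1 g=1 a=0 h=1 c=1 clk=1 b=1 f=0 d=1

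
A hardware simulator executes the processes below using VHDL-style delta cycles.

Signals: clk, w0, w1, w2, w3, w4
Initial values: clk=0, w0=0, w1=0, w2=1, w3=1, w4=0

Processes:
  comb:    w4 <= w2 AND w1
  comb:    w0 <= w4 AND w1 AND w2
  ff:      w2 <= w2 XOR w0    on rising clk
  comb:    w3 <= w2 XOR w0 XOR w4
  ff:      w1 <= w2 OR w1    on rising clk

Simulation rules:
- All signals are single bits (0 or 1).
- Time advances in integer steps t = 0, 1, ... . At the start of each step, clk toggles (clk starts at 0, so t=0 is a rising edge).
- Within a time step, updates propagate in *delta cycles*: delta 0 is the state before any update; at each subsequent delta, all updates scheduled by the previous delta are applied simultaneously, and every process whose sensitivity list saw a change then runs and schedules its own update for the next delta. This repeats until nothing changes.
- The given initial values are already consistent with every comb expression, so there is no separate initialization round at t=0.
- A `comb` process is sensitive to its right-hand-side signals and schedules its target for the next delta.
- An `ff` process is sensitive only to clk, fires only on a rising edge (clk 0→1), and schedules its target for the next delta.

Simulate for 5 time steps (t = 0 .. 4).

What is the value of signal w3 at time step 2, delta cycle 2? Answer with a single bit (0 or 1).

1

t=0 Δ0: w1=0 clk=0 w2=1 w3=1 w0=0 w4=0
  Δ1: clk:0→1
  Δ2: w1:0→1
  Δ3: w4:0→1
  Δ4: w3:1→0, w0:0→1
  Δ5: w3:0→1
  (5Δ to stable)
t=1 Δ0: w1=1 clk=1 w2=1 w3=1 w0=1 w4=1
  Δ1: clk:1→0
  (1Δ to stable)
t=2 Δ0: w1=1 clk=0 w2=1 w3=1 w0=1 w4=1
  Δ1: clk:0→1
  Δ2: w2:1→0
  Δ3: w3:1→0, w0:1→0, w4:1→0
  (3Δ to stable)
t=3 Δ0: w1=1 clk=1 w2=0 w3=0 w0=0 w4=0
  Δ1: clk:1→0
  (1Δ to stable)
t=4 Δ0: w1=1 clk=0 w2=0 w3=0 w0=0 w4=0
  Δ1: clk:0→1
  (1Δ to stable)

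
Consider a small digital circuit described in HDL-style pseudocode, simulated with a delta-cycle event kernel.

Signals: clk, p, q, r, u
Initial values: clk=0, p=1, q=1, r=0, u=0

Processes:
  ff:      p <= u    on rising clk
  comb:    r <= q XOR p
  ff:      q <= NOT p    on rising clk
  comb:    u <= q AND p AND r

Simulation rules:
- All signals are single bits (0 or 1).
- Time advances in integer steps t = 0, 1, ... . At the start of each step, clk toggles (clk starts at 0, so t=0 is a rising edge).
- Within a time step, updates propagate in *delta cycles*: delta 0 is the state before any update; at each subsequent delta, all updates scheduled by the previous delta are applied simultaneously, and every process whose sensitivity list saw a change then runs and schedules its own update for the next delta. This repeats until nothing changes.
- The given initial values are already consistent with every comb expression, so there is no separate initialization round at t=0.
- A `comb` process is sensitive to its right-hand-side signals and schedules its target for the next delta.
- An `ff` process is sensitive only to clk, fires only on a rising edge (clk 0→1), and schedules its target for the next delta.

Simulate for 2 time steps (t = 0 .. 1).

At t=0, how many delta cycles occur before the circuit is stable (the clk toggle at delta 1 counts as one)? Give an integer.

[bits: clk,r,p,q,u]
t=0: Δ0=00110 Δ1=10110 Δ2=10000 | 2Δ
t=1: Δ0=10000 Δ1=00000 | 1Δ

2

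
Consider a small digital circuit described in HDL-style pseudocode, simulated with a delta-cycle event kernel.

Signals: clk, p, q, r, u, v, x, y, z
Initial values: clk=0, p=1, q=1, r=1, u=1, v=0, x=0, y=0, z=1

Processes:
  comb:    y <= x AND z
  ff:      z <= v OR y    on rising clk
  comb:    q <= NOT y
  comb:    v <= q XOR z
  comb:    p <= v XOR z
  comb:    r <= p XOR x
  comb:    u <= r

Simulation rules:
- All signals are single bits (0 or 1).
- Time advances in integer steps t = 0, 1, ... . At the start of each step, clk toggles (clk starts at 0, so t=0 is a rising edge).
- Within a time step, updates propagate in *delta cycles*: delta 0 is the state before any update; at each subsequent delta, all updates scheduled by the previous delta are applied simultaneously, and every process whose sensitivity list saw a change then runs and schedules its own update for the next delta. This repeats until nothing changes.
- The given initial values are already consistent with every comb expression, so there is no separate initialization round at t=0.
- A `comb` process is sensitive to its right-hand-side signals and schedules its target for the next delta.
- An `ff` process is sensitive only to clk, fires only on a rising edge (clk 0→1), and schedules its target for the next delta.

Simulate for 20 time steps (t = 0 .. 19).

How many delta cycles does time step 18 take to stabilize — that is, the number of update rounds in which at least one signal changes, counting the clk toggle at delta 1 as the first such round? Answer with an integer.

t0.Δ0 v=0 p=1 clk=0 x=0 u=1 z=1 q=1 r=1 y=0
t0.Δ1 v=0 p=1 clk=1 x=0 u=1 z=1 q=1 r=1 y=0
t0.Δ2 v=0 p=1 clk=1 x=0 u=1 z=0 q=1 r=1 y=0
t0.Δ3 v=1 p=0 clk=1 x=0 u=1 z=0 q=1 r=1 y=0
t0.Δ4 v=1 p=1 clk=1 x=0 u=1 z=0 q=1 r=0 y=0
t0.Δ5 v=1 p=1 clk=1 x=0 u=0 z=0 q=1 r=1 y=0
t0.Δ6 v=1 p=1 clk=1 x=0 u=1 z=0 q=1 r=1 y=0
t1.Δ0 v=1 p=1 clk=1 x=0 u=1 z=0 q=1 r=1 y=0
t1.Δ1 v=1 p=1 clk=0 x=0 u=1 z=0 q=1 r=1 y=0
t2.Δ0 v=1 p=1 clk=0 x=0 u=1 z=0 q=1 r=1 y=0
t2.Δ1 v=1 p=1 clk=1 x=0 u=1 z=0 q=1 r=1 y=0
t2.Δ2 v=1 p=1 clk=1 x=0 u=1 z=1 q=1 r=1 y=0
t2.Δ3 v=0 p=0 clk=1 x=0 u=1 z=1 q=1 r=1 y=0
t2.Δ4 v=0 p=1 clk=1 x=0 u=1 z=1 q=1 r=0 y=0
t2.Δ5 v=0 p=1 clk=1 x=0 u=0 z=1 q=1 r=1 y=0
t2.Δ6 v=0 p=1 clk=1 x=0 u=1 z=1 q=1 r=1 y=0
t3.Δ0 v=0 p=1 clk=1 x=0 u=1 z=1 q=1 r=1 y=0
t3.Δ1 v=0 p=1 clk=0 x=0 u=1 z=1 q=1 r=1 y=0
t4.Δ0 v=0 p=1 clk=0 x=0 u=1 z=1 q=1 r=1 y=0
t4.Δ1 v=0 p=1 clk=1 x=0 u=1 z=1 q=1 r=1 y=0
t4.Δ2 v=0 p=1 clk=1 x=0 u=1 z=0 q=1 r=1 y=0
t4.Δ3 v=1 p=0 clk=1 x=0 u=1 z=0 q=1 r=1 y=0
t4.Δ4 v=1 p=1 clk=1 x=0 u=1 z=0 q=1 r=0 y=0
t4.Δ5 v=1 p=1 clk=1 x=0 u=0 z=0 q=1 r=1 y=0
t4.Δ6 v=1 p=1 clk=1 x=0 u=1 z=0 q=1 r=1 y=0
t5.Δ0 v=1 p=1 clk=1 x=0 u=1 z=0 q=1 r=1 y=0
t5.Δ1 v=1 p=1 clk=0 x=0 u=1 z=0 q=1 r=1 y=0
t6.Δ0 v=1 p=1 clk=0 x=0 u=1 z=0 q=1 r=1 y=0
t6.Δ1 v=1 p=1 clk=1 x=0 u=1 z=0 q=1 r=1 y=0
t6.Δ2 v=1 p=1 clk=1 x=0 u=1 z=1 q=1 r=1 y=0
t6.Δ3 v=0 p=0 clk=1 x=0 u=1 z=1 q=1 r=1 y=0
t6.Δ4 v=0 p=1 clk=1 x=0 u=1 z=1 q=1 r=0 y=0
t6.Δ5 v=0 p=1 clk=1 x=0 u=0 z=1 q=1 r=1 y=0
t6.Δ6 v=0 p=1 clk=1 x=0 u=1 z=1 q=1 r=1 y=0
t7.Δ0 v=0 p=1 clk=1 x=0 u=1 z=1 q=1 r=1 y=0
t7.Δ1 v=0 p=1 clk=0 x=0 u=1 z=1 q=1 r=1 y=0
t8.Δ0 v=0 p=1 clk=0 x=0 u=1 z=1 q=1 r=1 y=0
t8.Δ1 v=0 p=1 clk=1 x=0 u=1 z=1 q=1 r=1 y=0
t8.Δ2 v=0 p=1 clk=1 x=0 u=1 z=0 q=1 r=1 y=0
t8.Δ3 v=1 p=0 clk=1 x=0 u=1 z=0 q=1 r=1 y=0
t8.Δ4 v=1 p=1 clk=1 x=0 u=1 z=0 q=1 r=0 y=0
t8.Δ5 v=1 p=1 clk=1 x=0 u=0 z=0 q=1 r=1 y=0
t8.Δ6 v=1 p=1 clk=1 x=0 u=1 z=0 q=1 r=1 y=0
t9.Δ0 v=1 p=1 clk=1 x=0 u=1 z=0 q=1 r=1 y=0
t9.Δ1 v=1 p=1 clk=0 x=0 u=1 z=0 q=1 r=1 y=0
t10.Δ0 v=1 p=1 clk=0 x=0 u=1 z=0 q=1 r=1 y=0
t10.Δ1 v=1 p=1 clk=1 x=0 u=1 z=0 q=1 r=1 y=0
t10.Δ2 v=1 p=1 clk=1 x=0 u=1 z=1 q=1 r=1 y=0
t10.Δ3 v=0 p=0 clk=1 x=0 u=1 z=1 q=1 r=1 y=0
t10.Δ4 v=0 p=1 clk=1 x=0 u=1 z=1 q=1 r=0 y=0
t10.Δ5 v=0 p=1 clk=1 x=0 u=0 z=1 q=1 r=1 y=0
t10.Δ6 v=0 p=1 clk=1 x=0 u=1 z=1 q=1 r=1 y=0
t11.Δ0 v=0 p=1 clk=1 x=0 u=1 z=1 q=1 r=1 y=0
t11.Δ1 v=0 p=1 clk=0 x=0 u=1 z=1 q=1 r=1 y=0
t12.Δ0 v=0 p=1 clk=0 x=0 u=1 z=1 q=1 r=1 y=0
t12.Δ1 v=0 p=1 clk=1 x=0 u=1 z=1 q=1 r=1 y=0
t12.Δ2 v=0 p=1 clk=1 x=0 u=1 z=0 q=1 r=1 y=0
t12.Δ3 v=1 p=0 clk=1 x=0 u=1 z=0 q=1 r=1 y=0
t12.Δ4 v=1 p=1 clk=1 x=0 u=1 z=0 q=1 r=0 y=0
t12.Δ5 v=1 p=1 clk=1 x=0 u=0 z=0 q=1 r=1 y=0
t12.Δ6 v=1 p=1 clk=1 x=0 u=1 z=0 q=1 r=1 y=0
t13.Δ0 v=1 p=1 clk=1 x=0 u=1 z=0 q=1 r=1 y=0
t13.Δ1 v=1 p=1 clk=0 x=0 u=1 z=0 q=1 r=1 y=0
t14.Δ0 v=1 p=1 clk=0 x=0 u=1 z=0 q=1 r=1 y=0
t14.Δ1 v=1 p=1 clk=1 x=0 u=1 z=0 q=1 r=1 y=0
t14.Δ2 v=1 p=1 clk=1 x=0 u=1 z=1 q=1 r=1 y=0
t14.Δ3 v=0 p=0 clk=1 x=0 u=1 z=1 q=1 r=1 y=0
t14.Δ4 v=0 p=1 clk=1 x=0 u=1 z=1 q=1 r=0 y=0
t14.Δ5 v=0 p=1 clk=1 x=0 u=0 z=1 q=1 r=1 y=0
t14.Δ6 v=0 p=1 clk=1 x=0 u=1 z=1 q=1 r=1 y=0
t15.Δ0 v=0 p=1 clk=1 x=0 u=1 z=1 q=1 r=1 y=0
t15.Δ1 v=0 p=1 clk=0 x=0 u=1 z=1 q=1 r=1 y=0
t16.Δ0 v=0 p=1 clk=0 x=0 u=1 z=1 q=1 r=1 y=0
t16.Δ1 v=0 p=1 clk=1 x=0 u=1 z=1 q=1 r=1 y=0
t16.Δ2 v=0 p=1 clk=1 x=0 u=1 z=0 q=1 r=1 y=0
t16.Δ3 v=1 p=0 clk=1 x=0 u=1 z=0 q=1 r=1 y=0
t16.Δ4 v=1 p=1 clk=1 x=0 u=1 z=0 q=1 r=0 y=0
t16.Δ5 v=1 p=1 clk=1 x=0 u=0 z=0 q=1 r=1 y=0
t16.Δ6 v=1 p=1 clk=1 x=0 u=1 z=0 q=1 r=1 y=0
t17.Δ0 v=1 p=1 clk=1 x=0 u=1 z=0 q=1 r=1 y=0
t17.Δ1 v=1 p=1 clk=0 x=0 u=1 z=0 q=1 r=1 y=0
t18.Δ0 v=1 p=1 clk=0 x=0 u=1 z=0 q=1 r=1 y=0
t18.Δ1 v=1 p=1 clk=1 x=0 u=1 z=0 q=1 r=1 y=0
t18.Δ2 v=1 p=1 clk=1 x=0 u=1 z=1 q=1 r=1 y=0
t18.Δ3 v=0 p=0 clk=1 x=0 u=1 z=1 q=1 r=1 y=0
t18.Δ4 v=0 p=1 clk=1 x=0 u=1 z=1 q=1 r=0 y=0
t18.Δ5 v=0 p=1 clk=1 x=0 u=0 z=1 q=1 r=1 y=0
t18.Δ6 v=0 p=1 clk=1 x=0 u=1 z=1 q=1 r=1 y=0
t19.Δ0 v=0 p=1 clk=1 x=0 u=1 z=1 q=1 r=1 y=0
t19.Δ1 v=0 p=1 clk=0 x=0 u=1 z=1 q=1 r=1 y=0

6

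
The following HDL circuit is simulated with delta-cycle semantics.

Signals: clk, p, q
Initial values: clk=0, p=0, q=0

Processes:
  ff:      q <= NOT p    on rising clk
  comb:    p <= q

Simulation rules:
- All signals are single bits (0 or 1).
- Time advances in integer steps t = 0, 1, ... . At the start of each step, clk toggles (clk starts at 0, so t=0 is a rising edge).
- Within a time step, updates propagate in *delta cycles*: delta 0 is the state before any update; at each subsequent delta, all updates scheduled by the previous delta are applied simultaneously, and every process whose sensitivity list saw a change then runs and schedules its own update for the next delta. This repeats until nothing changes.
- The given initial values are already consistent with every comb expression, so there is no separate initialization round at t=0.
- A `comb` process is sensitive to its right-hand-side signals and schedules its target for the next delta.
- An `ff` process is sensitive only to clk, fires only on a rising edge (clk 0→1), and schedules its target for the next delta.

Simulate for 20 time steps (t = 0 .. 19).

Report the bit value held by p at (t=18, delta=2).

[bits: clk,p,q]
t=0: Δ0=000 Δ1=100 Δ2=101 Δ3=111 | 3Δ
t=1: Δ0=111 Δ1=011 | 1Δ
t=2: Δ0=011 Δ1=111 Δ2=110 Δ3=100 | 3Δ
t=3: Δ0=100 Δ1=000 | 1Δ
t=4: Δ0=000 Δ1=100 Δ2=101 Δ3=111 | 3Δ
t=5: Δ0=111 Δ1=011 | 1Δ
t=6: Δ0=011 Δ1=111 Δ2=110 Δ3=100 | 3Δ
t=7: Δ0=100 Δ1=000 | 1Δ
t=8: Δ0=000 Δ1=100 Δ2=101 Δ3=111 | 3Δ
t=9: Δ0=111 Δ1=011 | 1Δ
t=10: Δ0=011 Δ1=111 Δ2=110 Δ3=100 | 3Δ
t=11: Δ0=100 Δ1=000 | 1Δ
t=12: Δ0=000 Δ1=100 Δ2=101 Δ3=111 | 3Δ
t=13: Δ0=111 Δ1=011 | 1Δ
t=14: Δ0=011 Δ1=111 Δ2=110 Δ3=100 | 3Δ
t=15: Δ0=100 Δ1=000 | 1Δ
t=16: Δ0=000 Δ1=100 Δ2=101 Δ3=111 | 3Δ
t=17: Δ0=111 Δ1=011 | 1Δ
t=18: Δ0=011 Δ1=111 Δ2=110 Δ3=100 | 3Δ
t=19: Δ0=100 Δ1=000 | 1Δ

1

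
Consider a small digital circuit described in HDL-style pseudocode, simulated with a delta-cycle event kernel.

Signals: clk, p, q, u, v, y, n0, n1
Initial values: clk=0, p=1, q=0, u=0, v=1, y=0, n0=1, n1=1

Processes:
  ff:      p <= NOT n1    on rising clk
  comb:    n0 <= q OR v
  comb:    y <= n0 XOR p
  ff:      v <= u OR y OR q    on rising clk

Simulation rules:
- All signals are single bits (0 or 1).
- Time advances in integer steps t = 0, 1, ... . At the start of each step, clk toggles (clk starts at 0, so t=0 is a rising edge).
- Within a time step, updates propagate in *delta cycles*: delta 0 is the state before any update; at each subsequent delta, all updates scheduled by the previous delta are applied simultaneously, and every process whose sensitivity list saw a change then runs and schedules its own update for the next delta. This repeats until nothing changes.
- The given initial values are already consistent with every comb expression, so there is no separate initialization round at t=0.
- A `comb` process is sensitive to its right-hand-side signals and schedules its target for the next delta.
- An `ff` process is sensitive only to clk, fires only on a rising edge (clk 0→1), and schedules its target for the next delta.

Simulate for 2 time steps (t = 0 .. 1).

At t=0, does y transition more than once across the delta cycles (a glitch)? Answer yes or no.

yes

t0.Δ0 q=0 n1=1 y=0 n0=1 p=1 u=0 v=1 clk=0
t0.Δ1 q=0 n1=1 y=0 n0=1 p=1 u=0 v=1 clk=1
t0.Δ2 q=0 n1=1 y=0 n0=1 p=0 u=0 v=0 clk=1
t0.Δ3 q=0 n1=1 y=1 n0=0 p=0 u=0 v=0 clk=1
t0.Δ4 q=0 n1=1 y=0 n0=0 p=0 u=0 v=0 clk=1
t1.Δ0 q=0 n1=1 y=0 n0=0 p=0 u=0 v=0 clk=1
t1.Δ1 q=0 n1=1 y=0 n0=0 p=0 u=0 v=0 clk=0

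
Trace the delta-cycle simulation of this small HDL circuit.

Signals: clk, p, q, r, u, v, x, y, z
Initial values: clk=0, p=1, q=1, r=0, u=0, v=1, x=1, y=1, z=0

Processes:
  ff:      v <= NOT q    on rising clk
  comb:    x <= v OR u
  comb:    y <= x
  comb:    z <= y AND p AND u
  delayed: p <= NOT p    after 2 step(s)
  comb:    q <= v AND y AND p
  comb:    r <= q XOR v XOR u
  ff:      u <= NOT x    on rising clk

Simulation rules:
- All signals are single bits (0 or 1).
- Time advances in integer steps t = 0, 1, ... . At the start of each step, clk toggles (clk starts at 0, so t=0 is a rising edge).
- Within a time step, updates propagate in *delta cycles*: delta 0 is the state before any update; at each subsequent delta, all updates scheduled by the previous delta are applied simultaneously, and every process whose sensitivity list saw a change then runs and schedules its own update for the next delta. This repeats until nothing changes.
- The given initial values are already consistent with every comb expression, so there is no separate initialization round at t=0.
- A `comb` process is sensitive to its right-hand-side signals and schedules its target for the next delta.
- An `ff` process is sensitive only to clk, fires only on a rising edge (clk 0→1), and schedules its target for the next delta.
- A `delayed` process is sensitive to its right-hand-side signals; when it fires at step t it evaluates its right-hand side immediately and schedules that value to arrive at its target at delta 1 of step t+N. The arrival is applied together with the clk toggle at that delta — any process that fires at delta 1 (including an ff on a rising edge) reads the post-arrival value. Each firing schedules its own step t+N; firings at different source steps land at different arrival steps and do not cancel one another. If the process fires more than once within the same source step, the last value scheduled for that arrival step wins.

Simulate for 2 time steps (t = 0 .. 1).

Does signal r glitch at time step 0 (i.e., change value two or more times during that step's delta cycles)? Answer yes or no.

yes

t0.Δ0 x=1 u=0 p=1 z=0 r=0 v=1 y=1 clk=0 q=1
t0.Δ1 x=1 u=0 p=1 z=0 r=0 v=1 y=1 clk=1 q=1
t0.Δ2 x=1 u=0 p=1 z=0 r=0 v=0 y=1 clk=1 q=1
t0.Δ3 x=0 u=0 p=1 z=0 r=1 v=0 y=1 clk=1 q=0
t0.Δ4 x=0 u=0 p=1 z=0 r=0 v=0 y=0 clk=1 q=0
t1.Δ0 x=0 u=0 p=1 z=0 r=0 v=0 y=0 clk=1 q=0
t1.Δ1 x=0 u=0 p=1 z=0 r=0 v=0 y=0 clk=0 q=0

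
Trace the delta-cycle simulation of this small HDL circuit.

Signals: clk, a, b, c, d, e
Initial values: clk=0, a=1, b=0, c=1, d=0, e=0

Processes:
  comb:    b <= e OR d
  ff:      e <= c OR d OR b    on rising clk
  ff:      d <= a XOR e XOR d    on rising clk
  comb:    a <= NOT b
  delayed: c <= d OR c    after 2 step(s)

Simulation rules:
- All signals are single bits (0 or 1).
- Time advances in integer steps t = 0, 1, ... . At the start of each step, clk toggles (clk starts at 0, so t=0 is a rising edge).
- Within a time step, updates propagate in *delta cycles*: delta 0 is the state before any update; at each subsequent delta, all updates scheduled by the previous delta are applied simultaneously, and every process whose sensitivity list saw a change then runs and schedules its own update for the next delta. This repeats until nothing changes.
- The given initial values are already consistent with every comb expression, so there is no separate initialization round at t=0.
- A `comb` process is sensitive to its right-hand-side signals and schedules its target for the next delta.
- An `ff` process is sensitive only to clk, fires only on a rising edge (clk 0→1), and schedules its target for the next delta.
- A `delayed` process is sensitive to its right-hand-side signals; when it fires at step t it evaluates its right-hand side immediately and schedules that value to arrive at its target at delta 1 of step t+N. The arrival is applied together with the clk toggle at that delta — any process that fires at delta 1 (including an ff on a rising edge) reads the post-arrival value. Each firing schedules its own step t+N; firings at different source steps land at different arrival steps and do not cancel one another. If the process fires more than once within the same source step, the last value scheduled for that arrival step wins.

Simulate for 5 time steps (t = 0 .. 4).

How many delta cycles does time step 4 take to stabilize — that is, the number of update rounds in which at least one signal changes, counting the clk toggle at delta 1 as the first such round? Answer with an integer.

t0.Δ0 e=0 c=1 a=1 clk=0 b=0 d=0
t0.Δ1 e=0 c=1 a=1 clk=1 b=0 d=0
t0.Δ2 e=1 c=1 a=1 clk=1 b=0 d=1
t0.Δ3 e=1 c=1 a=1 clk=1 b=1 d=1
t0.Δ4 e=1 c=1 a=0 clk=1 b=1 d=1
t1.Δ0 e=1 c=1 a=0 clk=1 b=1 d=1
t1.Δ1 e=1 c=1 a=0 clk=0 b=1 d=1
t2.Δ0 e=1 c=1 a=0 clk=0 b=1 d=1
t2.Δ1 e=1 c=1 a=0 clk=1 b=1 d=1
t2.Δ2 e=1 c=1 a=0 clk=1 b=1 d=0
t3.Δ0 e=1 c=1 a=0 clk=1 b=1 d=0
t3.Δ1 e=1 c=1 a=0 clk=0 b=1 d=0
t4.Δ0 e=1 c=1 a=0 clk=0 b=1 d=0
t4.Δ1 e=1 c=1 a=0 clk=1 b=1 d=0
t4.Δ2 e=1 c=1 a=0 clk=1 b=1 d=1

2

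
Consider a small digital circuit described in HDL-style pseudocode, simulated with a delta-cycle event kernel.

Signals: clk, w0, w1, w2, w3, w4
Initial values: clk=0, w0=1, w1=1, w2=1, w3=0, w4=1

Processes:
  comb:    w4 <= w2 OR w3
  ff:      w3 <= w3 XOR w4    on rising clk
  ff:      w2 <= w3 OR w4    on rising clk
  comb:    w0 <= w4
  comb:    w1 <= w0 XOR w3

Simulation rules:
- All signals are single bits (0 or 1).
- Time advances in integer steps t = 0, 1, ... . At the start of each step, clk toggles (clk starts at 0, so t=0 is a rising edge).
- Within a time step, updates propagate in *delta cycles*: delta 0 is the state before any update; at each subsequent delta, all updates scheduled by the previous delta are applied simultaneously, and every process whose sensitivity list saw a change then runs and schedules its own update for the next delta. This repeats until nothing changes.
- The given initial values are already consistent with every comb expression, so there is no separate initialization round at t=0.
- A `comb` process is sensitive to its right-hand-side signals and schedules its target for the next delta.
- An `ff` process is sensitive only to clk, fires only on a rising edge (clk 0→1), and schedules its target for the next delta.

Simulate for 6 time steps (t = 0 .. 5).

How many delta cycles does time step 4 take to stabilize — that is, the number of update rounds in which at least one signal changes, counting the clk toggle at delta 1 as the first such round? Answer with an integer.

3

t0.Δ0 w2=1 w0=1 w3=0 clk=0 w1=1 w4=1
t0.Δ1 w2=1 w0=1 w3=0 clk=1 w1=1 w4=1
t0.Δ2 w2=1 w0=1 w3=1 clk=1 w1=1 w4=1
t0.Δ3 w2=1 w0=1 w3=1 clk=1 w1=0 w4=1
t1.Δ0 w2=1 w0=1 w3=1 clk=1 w1=0 w4=1
t1.Δ1 w2=1 w0=1 w3=1 clk=0 w1=0 w4=1
t2.Δ0 w2=1 w0=1 w3=1 clk=0 w1=0 w4=1
t2.Δ1 w2=1 w0=1 w3=1 clk=1 w1=0 w4=1
t2.Δ2 w2=1 w0=1 w3=0 clk=1 w1=0 w4=1
t2.Δ3 w2=1 w0=1 w3=0 clk=1 w1=1 w4=1
t3.Δ0 w2=1 w0=1 w3=0 clk=1 w1=1 w4=1
t3.Δ1 w2=1 w0=1 w3=0 clk=0 w1=1 w4=1
t4.Δ0 w2=1 w0=1 w3=0 clk=0 w1=1 w4=1
t4.Δ1 w2=1 w0=1 w3=0 clk=1 w1=1 w4=1
t4.Δ2 w2=1 w0=1 w3=1 clk=1 w1=1 w4=1
t4.Δ3 w2=1 w0=1 w3=1 clk=1 w1=0 w4=1
t5.Δ0 w2=1 w0=1 w3=1 clk=1 w1=0 w4=1
t5.Δ1 w2=1 w0=1 w3=1 clk=0 w1=0 w4=1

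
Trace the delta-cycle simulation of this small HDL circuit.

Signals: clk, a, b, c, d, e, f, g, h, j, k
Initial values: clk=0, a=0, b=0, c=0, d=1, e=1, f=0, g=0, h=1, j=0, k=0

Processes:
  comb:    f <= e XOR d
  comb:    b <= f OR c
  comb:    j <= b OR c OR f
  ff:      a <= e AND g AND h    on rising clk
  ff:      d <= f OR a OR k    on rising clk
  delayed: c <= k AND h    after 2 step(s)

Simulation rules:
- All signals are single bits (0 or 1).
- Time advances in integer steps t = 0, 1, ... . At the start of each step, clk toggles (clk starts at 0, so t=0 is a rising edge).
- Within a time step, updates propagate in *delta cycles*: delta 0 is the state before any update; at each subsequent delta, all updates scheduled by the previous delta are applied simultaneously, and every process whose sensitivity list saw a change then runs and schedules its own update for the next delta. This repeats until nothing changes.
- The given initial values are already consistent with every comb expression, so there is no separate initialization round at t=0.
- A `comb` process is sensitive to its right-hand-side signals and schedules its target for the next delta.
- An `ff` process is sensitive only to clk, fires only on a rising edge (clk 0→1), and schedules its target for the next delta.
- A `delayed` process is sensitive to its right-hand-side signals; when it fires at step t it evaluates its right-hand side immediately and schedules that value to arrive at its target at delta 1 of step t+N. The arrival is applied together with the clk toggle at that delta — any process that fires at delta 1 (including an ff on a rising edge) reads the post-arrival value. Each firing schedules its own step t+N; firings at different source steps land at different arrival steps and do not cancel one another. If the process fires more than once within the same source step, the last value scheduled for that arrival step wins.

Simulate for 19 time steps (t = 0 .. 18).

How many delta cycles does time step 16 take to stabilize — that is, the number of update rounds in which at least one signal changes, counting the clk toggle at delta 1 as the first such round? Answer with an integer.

[bits: k,c,g,e,a,f,clk,d,b,j,h]
t=0: Δ0=00010001001 Δ1=00010011001 Δ2=00010010001 Δ3=00010110001 Δ4=00010110111 | 4Δ
t=1: Δ0=00010110111 Δ1=00010100111 | 1Δ
t=2: Δ0=00010100111 Δ1=00010110111 Δ2=00010111111 Δ3=00010011111 Δ4=00010011011 Δ5=00010011001 | 5Δ
t=3: Δ0=00010011001 Δ1=00010001001 | 1Δ
t=4: Δ0=00010001001 Δ1=00010011001 Δ2=00010010001 Δ3=00010110001 Δ4=00010110111 | 4Δ
t=5: Δ0=00010110111 Δ1=00010100111 | 1Δ
t=6: Δ0=00010100111 Δ1=00010110111 Δ2=00010111111 Δ3=00010011111 Δ4=00010011011 Δ5=00010011001 | 5Δ
t=7: Δ0=00010011001 Δ1=00010001001 | 1Δ
t=8: Δ0=00010001001 Δ1=00010011001 Δ2=00010010001 Δ3=00010110001 Δ4=00010110111 | 4Δ
t=9: Δ0=00010110111 Δ1=00010100111 | 1Δ
t=10: Δ0=00010100111 Δ1=00010110111 Δ2=00010111111 Δ3=00010011111 Δ4=00010011011 Δ5=00010011001 | 5Δ
t=11: Δ0=00010011001 Δ1=00010001001 | 1Δ
t=12: Δ0=00010001001 Δ1=00010011001 Δ2=00010010001 Δ3=00010110001 Δ4=00010110111 | 4Δ
t=13: Δ0=00010110111 Δ1=00010100111 | 1Δ
t=14: Δ0=00010100111 Δ1=00010110111 Δ2=00010111111 Δ3=00010011111 Δ4=00010011011 Δ5=00010011001 | 5Δ
t=15: Δ0=00010011001 Δ1=00010001001 | 1Δ
t=16: Δ0=00010001001 Δ1=00010011001 Δ2=00010010001 Δ3=00010110001 Δ4=00010110111 | 4Δ
t=17: Δ0=00010110111 Δ1=00010100111 | 1Δ
t=18: Δ0=00010100111 Δ1=00010110111 Δ2=00010111111 Δ3=00010011111 Δ4=00010011011 Δ5=00010011001 | 5Δ

4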